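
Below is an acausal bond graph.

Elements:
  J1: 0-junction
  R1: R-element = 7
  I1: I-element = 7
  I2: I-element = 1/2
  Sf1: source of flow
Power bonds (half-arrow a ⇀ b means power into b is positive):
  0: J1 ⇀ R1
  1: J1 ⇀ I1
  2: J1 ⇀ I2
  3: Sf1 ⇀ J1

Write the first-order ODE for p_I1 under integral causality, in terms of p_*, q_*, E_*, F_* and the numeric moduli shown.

β3 |Sf1  (source Sf1 imposes f)
β1 |I1  (I1 outputs flow p/I1)
β2 |I2  (I2 outputs flow p/I2)
β0 |J1  (J1: last free bond brings effort in)

dp_I1/dt = 7*F_Sf1 - p_I1 - 14*p_I2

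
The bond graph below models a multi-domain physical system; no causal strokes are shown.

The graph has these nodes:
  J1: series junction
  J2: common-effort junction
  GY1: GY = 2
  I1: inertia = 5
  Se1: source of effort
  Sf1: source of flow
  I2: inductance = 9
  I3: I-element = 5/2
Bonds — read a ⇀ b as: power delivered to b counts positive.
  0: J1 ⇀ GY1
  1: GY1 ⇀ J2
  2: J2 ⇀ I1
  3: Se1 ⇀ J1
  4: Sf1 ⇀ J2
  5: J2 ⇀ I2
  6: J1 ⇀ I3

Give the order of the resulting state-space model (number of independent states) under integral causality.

#3 stroke→J1  (Se1 (Se) sets effort on bond)
#4 stroke→Sf1  (Sf1 (Sf) sets flow on bond)
#2 stroke→I1  (I1 integral (f out))
#5 stroke→I2  (I2 outputs flow p/I2)
#1 stroke→J2  (only one effort-in slot at J2)
#0 stroke→J1  (GY1: gyrator matches bond 1)
#6 stroke→I3  (J1: last free bond brings flow in)

3  (I1, I2, I3 all integral)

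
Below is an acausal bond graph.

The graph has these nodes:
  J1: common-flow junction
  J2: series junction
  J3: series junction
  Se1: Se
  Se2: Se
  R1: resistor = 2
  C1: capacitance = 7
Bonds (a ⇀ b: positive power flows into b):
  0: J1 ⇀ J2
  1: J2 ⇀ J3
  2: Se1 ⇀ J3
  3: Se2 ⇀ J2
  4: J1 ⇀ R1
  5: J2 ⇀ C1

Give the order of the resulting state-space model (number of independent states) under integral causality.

1  (C1 all integral)

b2 stroke at J3  (Se1: effort source, stroke at far end)
b3 stroke at J2  (Se2 (Se) sets effort on bond)
b1 stroke at J2  (closing 1-jn rule on J3)
b5 stroke at J2  (prefer integral on C1)
b0 stroke at J1  (J2: last free bond brings flow in)
b4 stroke at R1  (closing 1-jn rule on J1)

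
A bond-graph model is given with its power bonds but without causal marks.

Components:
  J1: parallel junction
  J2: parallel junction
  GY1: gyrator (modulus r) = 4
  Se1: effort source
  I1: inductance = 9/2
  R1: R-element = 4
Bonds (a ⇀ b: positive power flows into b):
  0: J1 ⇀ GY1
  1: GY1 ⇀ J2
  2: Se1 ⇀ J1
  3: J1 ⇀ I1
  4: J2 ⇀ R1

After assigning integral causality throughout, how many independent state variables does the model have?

1  (I1 all integral)

β2 stroke→J1  (source Se1 imposes e)
β0 stroke→GY1  (0-jn J1 has e-setter on 2)
β3 stroke→I1  (0-jn J1 has e-setter on 2)
β1 stroke→GY1  (through GY1, causality inverts; strokes same side of GY1)
β4 stroke→J2  (J2 needs exactly one e-in)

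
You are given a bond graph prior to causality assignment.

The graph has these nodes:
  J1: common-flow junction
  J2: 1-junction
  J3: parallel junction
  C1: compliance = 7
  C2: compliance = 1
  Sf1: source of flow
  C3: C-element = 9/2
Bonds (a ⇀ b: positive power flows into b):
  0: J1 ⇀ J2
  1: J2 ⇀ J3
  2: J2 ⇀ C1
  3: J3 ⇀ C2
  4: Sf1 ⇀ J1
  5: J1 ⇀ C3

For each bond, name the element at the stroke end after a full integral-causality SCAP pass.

β0 stroke at J1
β1 stroke at J2
β2 stroke at J2
β3 stroke at J3
β4 stroke at Sf1
β5 stroke at J1

bond 4 →Sf1  (source Sf1 imposes f)
bond 0 →J1  (J1: bond 4 brought flow, rest push out)
bond 5 →J1  (J1 flow already set via bond 4)
bond 1 →J2  (J2: bond 0 brought flow, rest push out)
bond 2 →J2  (J2: bond 0 brought flow, rest push out)
bond 3 →J3  (only one effort-in slot at J3)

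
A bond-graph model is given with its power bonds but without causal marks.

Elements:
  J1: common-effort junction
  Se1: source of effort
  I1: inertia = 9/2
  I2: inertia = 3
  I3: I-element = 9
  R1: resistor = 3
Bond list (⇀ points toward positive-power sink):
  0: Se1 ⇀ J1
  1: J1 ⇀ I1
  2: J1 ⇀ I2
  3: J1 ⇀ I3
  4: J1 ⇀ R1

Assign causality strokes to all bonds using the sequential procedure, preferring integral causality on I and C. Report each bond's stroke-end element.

bond 0 stroke→J1
bond 1 stroke→I1
bond 2 stroke→I2
bond 3 stroke→I3
bond 4 stroke→R1

b0 |J1  (Se1 fixes effort; stroke away)
b1 |I1  (0-jn J1 has e-setter on 0)
b2 |I2  (0-jn J1 has e-setter on 0)
b3 |I3  (J1: bond 0 brought effort, rest push out)
b4 |R1  (J1 effort already set via bond 0)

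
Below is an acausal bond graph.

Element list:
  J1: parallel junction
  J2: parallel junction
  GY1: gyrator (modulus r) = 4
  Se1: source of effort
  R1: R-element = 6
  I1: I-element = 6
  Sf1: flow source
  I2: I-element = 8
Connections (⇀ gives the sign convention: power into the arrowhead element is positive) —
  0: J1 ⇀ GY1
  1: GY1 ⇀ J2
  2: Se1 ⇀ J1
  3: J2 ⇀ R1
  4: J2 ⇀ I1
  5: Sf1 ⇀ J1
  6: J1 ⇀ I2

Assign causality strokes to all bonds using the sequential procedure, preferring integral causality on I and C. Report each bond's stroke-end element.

#0 stroke→GY1
#1 stroke→GY1
#2 stroke→J1
#3 stroke→J2
#4 stroke→I1
#5 stroke→Sf1
#6 stroke→I2

bond 2 |J1  (Se1: effort source, stroke at far end)
bond 5 |Sf1  (Sf1 fixes flow; stroke at Sf1)
bond 0 |GY1  (common-e at J1 fixed by 2)
bond 6 |I2  (0-jn J1 has e-setter on 2)
bond 1 |GY1  (GY1 both-in/both-out from 0)
bond 4 |I1  (prefer integral on I1)
bond 3 |J2  (only one effort-in slot at J2)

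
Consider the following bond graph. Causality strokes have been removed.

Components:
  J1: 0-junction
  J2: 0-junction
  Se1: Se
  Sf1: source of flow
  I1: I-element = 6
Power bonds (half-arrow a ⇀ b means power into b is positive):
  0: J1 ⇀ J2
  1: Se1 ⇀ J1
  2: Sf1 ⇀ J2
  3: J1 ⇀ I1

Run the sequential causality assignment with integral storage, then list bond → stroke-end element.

#1 stroke→J1  (source Se1 imposes e)
#2 stroke→Sf1  (Sf1 (Sf) sets flow on bond)
#0 stroke→J2  (J1 effort already set via bond 1)
#3 stroke→I1  (common-e at J1 fixed by 1)

#0 |J2
#1 |J1
#2 |Sf1
#3 |I1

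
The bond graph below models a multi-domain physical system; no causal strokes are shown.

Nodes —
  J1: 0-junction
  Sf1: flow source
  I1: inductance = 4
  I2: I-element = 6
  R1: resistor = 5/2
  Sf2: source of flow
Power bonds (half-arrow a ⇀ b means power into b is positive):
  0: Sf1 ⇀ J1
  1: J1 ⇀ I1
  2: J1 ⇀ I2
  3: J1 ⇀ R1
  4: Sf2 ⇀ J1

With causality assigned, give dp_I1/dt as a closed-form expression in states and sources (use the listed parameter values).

bond 0 stroke→Sf1  (Sf1 fixes flow; stroke at Sf1)
bond 4 stroke→Sf2  (source Sf2 imposes f)
bond 1 stroke→I1  (I1 outputs flow p/I1)
bond 2 stroke→I2  (I2 integral (f out))
bond 3 stroke→J1  (only one effort-in slot at J1)

dp_I1/dt = 5*F_Sf1/2 + 5*F_Sf2/2 - 5*p_I1/8 - 5*p_I2/12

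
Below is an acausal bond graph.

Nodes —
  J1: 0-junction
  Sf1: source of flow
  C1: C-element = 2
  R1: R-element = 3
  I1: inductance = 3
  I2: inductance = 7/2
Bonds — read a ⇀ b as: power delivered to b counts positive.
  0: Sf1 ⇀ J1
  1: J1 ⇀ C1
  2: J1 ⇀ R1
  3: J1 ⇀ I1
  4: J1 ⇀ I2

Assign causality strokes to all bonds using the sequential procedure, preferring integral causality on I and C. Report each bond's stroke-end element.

#0 stroke at Sf1  (Sf1 fixes flow; stroke at Sf1)
#1 stroke at J1  (C1 outputs effort q/C1)
#2 stroke at R1  (common-e at J1 fixed by 1)
#3 stroke at I1  (J1 effort already set via bond 1)
#4 stroke at I2  (J1: bond 1 brought effort, rest push out)

b0 stroke at Sf1
b1 stroke at J1
b2 stroke at R1
b3 stroke at I1
b4 stroke at I2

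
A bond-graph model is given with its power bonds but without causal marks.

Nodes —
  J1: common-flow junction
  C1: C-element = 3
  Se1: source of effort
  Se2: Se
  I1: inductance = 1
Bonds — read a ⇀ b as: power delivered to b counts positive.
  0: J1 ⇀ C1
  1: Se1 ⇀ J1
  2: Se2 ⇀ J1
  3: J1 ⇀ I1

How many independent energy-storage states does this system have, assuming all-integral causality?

#1 →J1  (Se1 fixes effort; stroke away)
#2 →J1  (Se2: effort source, stroke at far end)
#0 →J1  (C1 outputs effort q/C1)
#3 →I1  (J1 needs exactly one f-in)

2  (C1, I1 all integral)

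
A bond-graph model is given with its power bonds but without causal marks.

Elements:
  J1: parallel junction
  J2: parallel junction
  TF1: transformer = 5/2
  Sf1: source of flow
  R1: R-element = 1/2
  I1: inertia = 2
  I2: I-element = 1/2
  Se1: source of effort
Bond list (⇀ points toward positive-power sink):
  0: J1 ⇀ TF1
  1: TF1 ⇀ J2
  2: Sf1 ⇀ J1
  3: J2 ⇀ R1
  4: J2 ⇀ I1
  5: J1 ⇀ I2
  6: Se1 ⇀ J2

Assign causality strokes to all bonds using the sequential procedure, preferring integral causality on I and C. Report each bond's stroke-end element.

bond 2 →Sf1  (Sf1: flow source, stroke at near end)
bond 6 →J2  (Se1: effort source, stroke at far end)
bond 1 →TF1  (J2 effort already set via bond 6)
bond 3 →R1  (0-jn J2 has e-setter on 6)
bond 4 →I1  (J2: bond 6 brought effort, rest push out)
bond 0 →J1  (TF1: transformer flips bond 1)
bond 5 →I2  (common-e at J1 fixed by 0)

bond 0 stroke→J1
bond 1 stroke→TF1
bond 2 stroke→Sf1
bond 3 stroke→R1
bond 4 stroke→I1
bond 5 stroke→I2
bond 6 stroke→J2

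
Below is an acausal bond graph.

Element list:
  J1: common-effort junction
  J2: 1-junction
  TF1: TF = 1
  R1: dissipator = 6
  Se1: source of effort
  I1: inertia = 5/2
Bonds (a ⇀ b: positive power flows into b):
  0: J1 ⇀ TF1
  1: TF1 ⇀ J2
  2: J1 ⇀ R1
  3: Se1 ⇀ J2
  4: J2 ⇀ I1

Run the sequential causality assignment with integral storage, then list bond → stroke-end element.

b3 |J2  (Se1 fixes effort; stroke away)
b4 |I1  (prefer integral on I1)
b1 |J2  (J2 flow already set via bond 4)
b0 |TF1  (through TF1, causality passes straight; one stroke at TF1)
b2 |J1  (closing 0-jn rule on J1)

#0 |TF1
#1 |J2
#2 |J1
#3 |J2
#4 |I1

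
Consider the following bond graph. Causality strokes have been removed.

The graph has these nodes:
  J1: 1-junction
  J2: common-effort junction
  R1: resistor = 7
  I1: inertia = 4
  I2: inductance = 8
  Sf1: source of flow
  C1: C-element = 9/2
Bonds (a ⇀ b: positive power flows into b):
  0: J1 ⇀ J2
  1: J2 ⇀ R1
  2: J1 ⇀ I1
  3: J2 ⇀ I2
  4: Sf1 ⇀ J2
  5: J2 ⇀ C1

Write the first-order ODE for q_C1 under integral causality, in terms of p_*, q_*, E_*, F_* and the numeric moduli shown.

b4 stroke at Sf1  (Sf1: flow source, stroke at near end)
b2 stroke at I1  (I1 outputs flow p/I1)
b0 stroke at J1  (common-f at J1 fixed by 2)
b3 stroke at I2  (prefer integral on I2)
b5 stroke at J2  (C1 integral (e out))
b1 stroke at R1  (J2: bond 5 brought effort, rest push out)

dq_C1/dt = F_Sf1 + p_I1/4 - p_I2/8 - 2*q_C1/63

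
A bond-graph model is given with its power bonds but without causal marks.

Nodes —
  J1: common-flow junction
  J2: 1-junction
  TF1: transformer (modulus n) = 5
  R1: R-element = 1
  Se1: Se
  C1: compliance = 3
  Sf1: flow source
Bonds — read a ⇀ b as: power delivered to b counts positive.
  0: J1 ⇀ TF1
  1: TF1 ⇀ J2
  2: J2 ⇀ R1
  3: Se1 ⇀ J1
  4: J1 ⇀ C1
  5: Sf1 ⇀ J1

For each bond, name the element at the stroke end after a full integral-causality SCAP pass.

β3 stroke at J1  (Se1 (Se) sets effort on bond)
β5 stroke at Sf1  (source Sf1 imposes f)
β0 stroke at J1  (common-f at J1 fixed by 5)
β4 stroke at J1  (common-f at J1 fixed by 5)
β1 stroke at TF1  (TF1: transformer flips bond 0)
β2 stroke at J2  (J2 flow already set via bond 1)

β0 |J1
β1 |TF1
β2 |J2
β3 |J1
β4 |J1
β5 |Sf1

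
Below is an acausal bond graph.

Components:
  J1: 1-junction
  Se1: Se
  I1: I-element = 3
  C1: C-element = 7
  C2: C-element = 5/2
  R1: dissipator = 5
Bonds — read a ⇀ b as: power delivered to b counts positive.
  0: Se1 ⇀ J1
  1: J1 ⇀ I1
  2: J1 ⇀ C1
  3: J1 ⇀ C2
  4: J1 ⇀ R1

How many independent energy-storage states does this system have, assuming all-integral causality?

b0 stroke at J1  (Se1 fixes effort; stroke away)
b1 stroke at I1  (I1: I, integral causality)
b2 stroke at J1  (J1: bond 1 brought flow, rest push out)
b3 stroke at J1  (common-f at J1 fixed by 1)
b4 stroke at J1  (common-f at J1 fixed by 1)

3  (C1, C2, I1 all integral)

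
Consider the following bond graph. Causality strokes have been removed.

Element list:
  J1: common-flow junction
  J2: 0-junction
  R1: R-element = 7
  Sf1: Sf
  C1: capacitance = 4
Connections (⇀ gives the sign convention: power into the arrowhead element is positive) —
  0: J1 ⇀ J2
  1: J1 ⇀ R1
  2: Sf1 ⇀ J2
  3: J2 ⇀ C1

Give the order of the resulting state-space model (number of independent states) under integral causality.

1  (C1 all integral)

b2 |Sf1  (Sf1: flow source, stroke at near end)
b3 |J2  (C1: C, integral causality)
b0 |J1  (J2: bond 3 brought effort, rest push out)
b1 |R1  (closing 1-jn rule on J1)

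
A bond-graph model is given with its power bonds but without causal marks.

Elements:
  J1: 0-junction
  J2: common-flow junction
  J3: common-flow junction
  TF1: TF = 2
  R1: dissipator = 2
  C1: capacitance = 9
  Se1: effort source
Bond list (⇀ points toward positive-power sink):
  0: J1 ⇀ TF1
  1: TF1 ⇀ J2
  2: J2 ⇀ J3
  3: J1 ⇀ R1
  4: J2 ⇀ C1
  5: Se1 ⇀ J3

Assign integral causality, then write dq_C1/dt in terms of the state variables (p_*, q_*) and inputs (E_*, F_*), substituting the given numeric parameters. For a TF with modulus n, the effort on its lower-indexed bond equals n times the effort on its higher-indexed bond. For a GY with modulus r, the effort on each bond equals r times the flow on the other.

#5 stroke→J3  (Se1 fixes effort; stroke away)
#2 stroke→J2  (closing 1-jn rule on J3)
#4 stroke→J2  (C1: C, integral causality)
#1 stroke→TF1  (closing 1-jn rule on J2)
#0 stroke→J1  (through TF1, causality passes straight; one stroke at TF1)
#3 stroke→R1  (J1: bond 0 brought effort, rest push out)

dq_C1/dt = 2*E_Se1 - 2*q_C1/9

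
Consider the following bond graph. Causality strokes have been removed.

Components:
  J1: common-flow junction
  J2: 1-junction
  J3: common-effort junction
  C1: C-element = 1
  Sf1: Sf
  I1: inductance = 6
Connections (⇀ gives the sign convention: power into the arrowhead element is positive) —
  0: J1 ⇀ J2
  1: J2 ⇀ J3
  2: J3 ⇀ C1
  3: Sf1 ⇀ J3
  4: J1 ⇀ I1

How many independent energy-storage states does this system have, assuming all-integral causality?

β3 stroke→Sf1  (source Sf1 imposes f)
β2 stroke→J3  (prefer integral on C1)
β1 stroke→J2  (J3 effort already set via bond 2)
β0 stroke→J1  (only one flow-in slot at J2)
β4 stroke→I1  (closing 1-jn rule on J1)

2  (C1, I1 all integral)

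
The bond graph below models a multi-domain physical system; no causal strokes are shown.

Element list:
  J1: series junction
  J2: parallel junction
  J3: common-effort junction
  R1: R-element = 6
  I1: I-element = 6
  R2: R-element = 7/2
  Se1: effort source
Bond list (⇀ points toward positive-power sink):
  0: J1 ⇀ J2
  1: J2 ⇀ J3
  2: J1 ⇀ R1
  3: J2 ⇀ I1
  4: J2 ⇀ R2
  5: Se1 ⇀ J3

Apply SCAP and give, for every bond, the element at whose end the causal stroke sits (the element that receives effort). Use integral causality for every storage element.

#0 |J1
#1 |J2
#2 |R1
#3 |I1
#4 |R2
#5 |J3

bond 5 →J3  (Se1 fixes effort; stroke away)
bond 1 →J2  (J3: bond 5 brought effort, rest push out)
bond 0 →J1  (0-jn J2 has e-setter on 1)
bond 3 →I1  (J2: bond 1 brought effort, rest push out)
bond 4 →R2  (J2 effort already set via bond 1)
bond 2 →R1  (J1: last free bond brings flow in)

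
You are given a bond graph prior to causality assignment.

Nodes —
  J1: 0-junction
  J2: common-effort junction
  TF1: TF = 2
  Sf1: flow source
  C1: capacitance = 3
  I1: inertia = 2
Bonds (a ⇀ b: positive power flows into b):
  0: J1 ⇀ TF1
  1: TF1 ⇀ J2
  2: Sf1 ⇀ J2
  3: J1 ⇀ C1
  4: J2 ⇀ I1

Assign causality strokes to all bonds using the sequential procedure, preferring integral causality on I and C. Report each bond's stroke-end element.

b0 stroke→TF1
b1 stroke→J2
b2 stroke→Sf1
b3 stroke→J1
b4 stroke→I1

β2 stroke at Sf1  (Sf1 (Sf) sets flow on bond)
β3 stroke at J1  (C1: C, integral causality)
β0 stroke at TF1  (J1: bond 3 brought effort, rest push out)
β1 stroke at J2  (through TF1, causality passes straight; one stroke at TF1)
β4 stroke at I1  (J2: bond 1 brought effort, rest push out)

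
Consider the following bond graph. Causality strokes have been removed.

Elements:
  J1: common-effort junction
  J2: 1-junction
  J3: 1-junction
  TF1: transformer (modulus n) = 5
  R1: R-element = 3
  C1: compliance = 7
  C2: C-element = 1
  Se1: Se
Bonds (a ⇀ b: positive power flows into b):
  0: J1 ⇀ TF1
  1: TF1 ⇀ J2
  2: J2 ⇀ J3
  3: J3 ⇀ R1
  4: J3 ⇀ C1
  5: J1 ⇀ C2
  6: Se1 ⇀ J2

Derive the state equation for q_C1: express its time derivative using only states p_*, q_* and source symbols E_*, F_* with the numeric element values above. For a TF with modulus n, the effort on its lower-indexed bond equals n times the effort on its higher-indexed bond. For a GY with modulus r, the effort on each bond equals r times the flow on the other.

#6 →J2  (source Se1 imposes e)
#4 →J3  (C1: C, integral causality)
#5 →J1  (C2 outputs effort q/C2)
#0 →TF1  (J1: bond 5 brought effort, rest push out)
#1 →J2  (TF1: transformer flips bond 0)
#2 →J3  (J2 needs exactly one f-in)
#3 →R1  (J3 needs exactly one f-in)

dq_C1/dt = E_Se1/3 - q_C1/21 + q_C2/15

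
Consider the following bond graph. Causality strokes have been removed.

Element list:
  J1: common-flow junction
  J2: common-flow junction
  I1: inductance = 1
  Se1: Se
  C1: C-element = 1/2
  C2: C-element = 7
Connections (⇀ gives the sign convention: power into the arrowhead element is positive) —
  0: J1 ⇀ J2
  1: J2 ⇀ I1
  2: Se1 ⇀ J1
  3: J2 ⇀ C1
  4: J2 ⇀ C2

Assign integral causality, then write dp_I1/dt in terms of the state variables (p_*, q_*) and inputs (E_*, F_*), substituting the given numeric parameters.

bond 2 |J1  (Se1 fixes effort; stroke away)
bond 0 |J2  (J1 needs exactly one f-in)
bond 1 |I1  (I1 outputs flow p/I1)
bond 3 |J2  (J2 flow already set via bond 1)
bond 4 |J2  (J2 flow already set via bond 1)

dp_I1/dt = E_Se1 - 2*q_C1 - q_C2/7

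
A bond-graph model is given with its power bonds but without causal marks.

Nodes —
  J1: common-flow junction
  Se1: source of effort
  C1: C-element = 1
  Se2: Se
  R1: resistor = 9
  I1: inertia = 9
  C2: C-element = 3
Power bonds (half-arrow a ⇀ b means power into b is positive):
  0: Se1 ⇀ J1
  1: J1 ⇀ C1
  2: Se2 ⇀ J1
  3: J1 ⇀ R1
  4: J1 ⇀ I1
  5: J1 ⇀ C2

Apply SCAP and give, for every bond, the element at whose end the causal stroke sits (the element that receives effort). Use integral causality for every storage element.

b0 stroke→J1
b1 stroke→J1
b2 stroke→J1
b3 stroke→J1
b4 stroke→I1
b5 stroke→J1

bond 0 →J1  (source Se1 imposes e)
bond 2 →J1  (source Se2 imposes e)
bond 1 →J1  (C1 integral (e out))
bond 4 →I1  (I1 outputs flow p/I1)
bond 3 →J1  (J1: bond 4 brought flow, rest push out)
bond 5 →J1  (1-jn J1 has f-setter on 4)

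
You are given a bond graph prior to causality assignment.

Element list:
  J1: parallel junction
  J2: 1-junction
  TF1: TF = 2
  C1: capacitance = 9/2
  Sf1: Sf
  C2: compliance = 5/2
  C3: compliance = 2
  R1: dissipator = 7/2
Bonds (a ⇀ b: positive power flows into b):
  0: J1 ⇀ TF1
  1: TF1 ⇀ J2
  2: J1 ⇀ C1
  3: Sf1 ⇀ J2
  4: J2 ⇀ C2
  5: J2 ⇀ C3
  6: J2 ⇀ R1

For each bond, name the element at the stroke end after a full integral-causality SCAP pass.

#0 stroke at TF1
#1 stroke at J2
#2 stroke at J1
#3 stroke at Sf1
#4 stroke at J2
#5 stroke at J2
#6 stroke at J2

β3 |Sf1  (Sf1: flow source, stroke at near end)
β1 |J2  (1-jn J2 has f-setter on 3)
β4 |J2  (common-f at J2 fixed by 3)
β5 |J2  (J2 flow already set via bond 3)
β6 |J2  (J2: bond 3 brought flow, rest push out)
β0 |TF1  (through TF1, causality passes straight; one stroke at TF1)
β2 |J1  (J1 needs exactly one e-in)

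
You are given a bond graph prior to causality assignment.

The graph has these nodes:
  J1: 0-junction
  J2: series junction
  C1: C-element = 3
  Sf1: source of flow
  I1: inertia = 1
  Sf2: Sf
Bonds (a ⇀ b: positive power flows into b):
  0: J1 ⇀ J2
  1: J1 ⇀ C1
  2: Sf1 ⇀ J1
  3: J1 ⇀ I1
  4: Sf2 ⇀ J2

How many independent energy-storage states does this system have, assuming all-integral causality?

bond 2 →Sf1  (source Sf1 imposes f)
bond 4 →Sf2  (source Sf2 imposes f)
bond 0 →J2  (common-f at J2 fixed by 4)
bond 1 →J1  (C1 integral (e out))
bond 3 →I1  (J1 effort already set via bond 1)

2  (C1, I1 all integral)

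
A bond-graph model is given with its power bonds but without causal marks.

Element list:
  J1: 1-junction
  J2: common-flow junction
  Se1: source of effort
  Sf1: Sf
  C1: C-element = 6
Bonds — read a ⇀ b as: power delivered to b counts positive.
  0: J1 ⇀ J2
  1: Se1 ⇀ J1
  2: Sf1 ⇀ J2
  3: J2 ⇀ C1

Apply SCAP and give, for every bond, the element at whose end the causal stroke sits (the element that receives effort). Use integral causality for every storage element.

β1 →J1  (source Se1 imposes e)
β2 →Sf1  (Sf1: flow source, stroke at near end)
β0 →J2  (J1: last free bond brings flow in)
β3 →J2  (J2 flow already set via bond 2)

#0 |J2
#1 |J1
#2 |Sf1
#3 |J2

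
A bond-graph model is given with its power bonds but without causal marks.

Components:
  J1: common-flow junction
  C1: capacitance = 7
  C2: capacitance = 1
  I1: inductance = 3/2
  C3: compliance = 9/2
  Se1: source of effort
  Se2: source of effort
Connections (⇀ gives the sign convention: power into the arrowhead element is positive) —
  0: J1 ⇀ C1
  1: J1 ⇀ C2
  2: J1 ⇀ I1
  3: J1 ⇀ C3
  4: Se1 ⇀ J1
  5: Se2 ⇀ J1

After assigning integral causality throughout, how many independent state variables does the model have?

4  (C1, C2, C3, I1 all integral)

b4 |J1  (source Se1 imposes e)
b5 |J1  (Se2 (Se) sets effort on bond)
b0 |J1  (prefer integral on C1)
b1 |J1  (C2: C, integral causality)
b2 |I1  (I1 outputs flow p/I1)
b3 |J1  (J1 flow already set via bond 2)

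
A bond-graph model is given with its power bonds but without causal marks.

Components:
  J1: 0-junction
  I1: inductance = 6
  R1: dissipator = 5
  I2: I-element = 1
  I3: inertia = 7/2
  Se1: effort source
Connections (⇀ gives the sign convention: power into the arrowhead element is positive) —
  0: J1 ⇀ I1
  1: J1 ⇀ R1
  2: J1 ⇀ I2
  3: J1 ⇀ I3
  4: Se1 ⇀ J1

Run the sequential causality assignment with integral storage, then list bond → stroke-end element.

b4 |J1  (Se1 fixes effort; stroke away)
b0 |I1  (common-e at J1 fixed by 4)
b1 |R1  (common-e at J1 fixed by 4)
b2 |I2  (J1: bond 4 brought effort, rest push out)
b3 |I3  (common-e at J1 fixed by 4)

bond 0 →I1
bond 1 →R1
bond 2 →I2
bond 3 →I3
bond 4 →J1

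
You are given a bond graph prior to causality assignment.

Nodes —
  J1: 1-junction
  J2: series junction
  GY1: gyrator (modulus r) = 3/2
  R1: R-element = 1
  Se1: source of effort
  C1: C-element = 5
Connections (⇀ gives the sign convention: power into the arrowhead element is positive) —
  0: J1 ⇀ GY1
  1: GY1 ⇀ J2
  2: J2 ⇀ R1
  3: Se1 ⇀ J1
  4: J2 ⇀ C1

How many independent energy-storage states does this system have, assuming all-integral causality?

bond 3 stroke→J1  (Se1 (Se) sets effort on bond)
bond 0 stroke→GY1  (only one flow-in slot at J1)
bond 1 stroke→GY1  (through GY1, causality inverts; strokes same side of GY1)
bond 2 stroke→J2  (1-jn J2 has f-setter on 1)
bond 4 stroke→J2  (J2: bond 1 brought flow, rest push out)

1  (C1 all integral)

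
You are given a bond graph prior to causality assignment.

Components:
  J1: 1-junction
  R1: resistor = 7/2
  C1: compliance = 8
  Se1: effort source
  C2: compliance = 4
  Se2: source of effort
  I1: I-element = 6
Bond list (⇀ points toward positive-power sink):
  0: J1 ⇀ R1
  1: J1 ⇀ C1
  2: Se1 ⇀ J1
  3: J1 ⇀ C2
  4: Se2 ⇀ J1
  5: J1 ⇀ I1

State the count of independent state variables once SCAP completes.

3  (C1, C2, I1 all integral)

bond 2 stroke→J1  (Se1 fixes effort; stroke away)
bond 4 stroke→J1  (Se2 fixes effort; stroke away)
bond 1 stroke→J1  (C1 integral (e out))
bond 3 stroke→J1  (C2 outputs effort q/C2)
bond 5 stroke→I1  (I1 integral (f out))
bond 0 stroke→J1  (J1 flow already set via bond 5)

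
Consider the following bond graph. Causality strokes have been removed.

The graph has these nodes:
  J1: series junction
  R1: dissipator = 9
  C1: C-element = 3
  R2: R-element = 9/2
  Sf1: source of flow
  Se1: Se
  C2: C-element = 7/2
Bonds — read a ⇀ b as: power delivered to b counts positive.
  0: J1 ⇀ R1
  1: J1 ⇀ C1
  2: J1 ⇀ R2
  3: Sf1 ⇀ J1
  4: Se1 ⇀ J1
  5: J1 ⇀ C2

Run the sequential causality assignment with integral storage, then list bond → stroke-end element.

#0 |J1
#1 |J1
#2 |J1
#3 |Sf1
#4 |J1
#5 |J1

β3 →Sf1  (Sf1 (Sf) sets flow on bond)
β4 →J1  (source Se1 imposes e)
β0 →J1  (1-jn J1 has f-setter on 3)
β1 →J1  (1-jn J1 has f-setter on 3)
β2 →J1  (1-jn J1 has f-setter on 3)
β5 →J1  (common-f at J1 fixed by 3)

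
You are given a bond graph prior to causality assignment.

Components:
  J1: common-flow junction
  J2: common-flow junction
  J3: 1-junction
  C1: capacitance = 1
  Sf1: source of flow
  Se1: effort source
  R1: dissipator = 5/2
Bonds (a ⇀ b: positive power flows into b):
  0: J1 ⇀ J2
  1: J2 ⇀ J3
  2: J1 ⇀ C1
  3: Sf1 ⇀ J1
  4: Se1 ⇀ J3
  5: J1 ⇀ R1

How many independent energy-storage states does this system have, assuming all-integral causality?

1  (C1 all integral)

bond 3 stroke at Sf1  (Sf1 fixes flow; stroke at Sf1)
bond 4 stroke at J3  (Se1 fixes effort; stroke away)
bond 0 stroke at J1  (J1 flow already set via bond 3)
bond 2 stroke at J1  (common-f at J1 fixed by 3)
bond 5 stroke at J1  (1-jn J1 has f-setter on 3)
bond 1 stroke at J2  (J2: bond 0 brought flow, rest push out)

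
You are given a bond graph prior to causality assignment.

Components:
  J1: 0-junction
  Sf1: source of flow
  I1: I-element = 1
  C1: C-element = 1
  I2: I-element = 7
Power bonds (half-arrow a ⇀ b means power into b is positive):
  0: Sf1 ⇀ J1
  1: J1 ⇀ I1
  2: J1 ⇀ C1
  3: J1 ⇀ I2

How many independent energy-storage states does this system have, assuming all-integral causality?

3  (C1, I1, I2 all integral)

β0 stroke→Sf1  (Sf1 fixes flow; stroke at Sf1)
β1 stroke→I1  (prefer integral on I1)
β2 stroke→J1  (prefer integral on C1)
β3 stroke→I2  (0-jn J1 has e-setter on 2)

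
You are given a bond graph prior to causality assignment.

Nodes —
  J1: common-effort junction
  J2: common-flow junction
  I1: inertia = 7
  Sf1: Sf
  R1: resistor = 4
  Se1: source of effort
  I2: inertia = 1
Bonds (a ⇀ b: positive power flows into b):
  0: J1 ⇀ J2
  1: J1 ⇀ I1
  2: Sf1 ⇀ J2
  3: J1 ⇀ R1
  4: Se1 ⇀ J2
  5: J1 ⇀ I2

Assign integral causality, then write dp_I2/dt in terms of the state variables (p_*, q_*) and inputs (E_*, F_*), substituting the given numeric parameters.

dp_I2/dt = -4*F_Sf1 - 4*p_I1/7 - 4*p_I2

#2 stroke at Sf1  (Sf1 (Sf) sets flow on bond)
#4 stroke at J2  (Se1 fixes effort; stroke away)
#0 stroke at J2  (common-f at J2 fixed by 2)
#1 stroke at I1  (I1: I, integral causality)
#5 stroke at I2  (prefer integral on I2)
#3 stroke at J1  (closing 0-jn rule on J1)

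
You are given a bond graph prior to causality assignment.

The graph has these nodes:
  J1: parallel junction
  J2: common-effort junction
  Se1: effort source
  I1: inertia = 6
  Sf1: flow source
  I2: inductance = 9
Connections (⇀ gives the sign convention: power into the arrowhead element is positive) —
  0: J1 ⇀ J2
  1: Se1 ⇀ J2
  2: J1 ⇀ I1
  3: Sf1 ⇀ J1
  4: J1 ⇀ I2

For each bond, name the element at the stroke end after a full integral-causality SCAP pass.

β1 stroke→J2  (Se1 (Se) sets effort on bond)
β3 stroke→Sf1  (Sf1 fixes flow; stroke at Sf1)
β0 stroke→J1  (common-e at J2 fixed by 1)
β2 stroke→I1  (0-jn J1 has e-setter on 0)
β4 stroke→I2  (0-jn J1 has e-setter on 0)

#0 stroke at J1
#1 stroke at J2
#2 stroke at I1
#3 stroke at Sf1
#4 stroke at I2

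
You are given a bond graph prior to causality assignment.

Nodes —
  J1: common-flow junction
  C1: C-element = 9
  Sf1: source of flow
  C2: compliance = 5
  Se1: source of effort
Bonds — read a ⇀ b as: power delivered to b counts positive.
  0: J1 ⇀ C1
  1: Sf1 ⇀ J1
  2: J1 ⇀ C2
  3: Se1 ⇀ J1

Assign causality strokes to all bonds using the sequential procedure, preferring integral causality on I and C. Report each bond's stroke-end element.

#0 stroke→J1
#1 stroke→Sf1
#2 stroke→J1
#3 stroke→J1

b1 stroke→Sf1  (Sf1 (Sf) sets flow on bond)
b3 stroke→J1  (source Se1 imposes e)
b0 stroke→J1  (J1 flow already set via bond 1)
b2 stroke→J1  (common-f at J1 fixed by 1)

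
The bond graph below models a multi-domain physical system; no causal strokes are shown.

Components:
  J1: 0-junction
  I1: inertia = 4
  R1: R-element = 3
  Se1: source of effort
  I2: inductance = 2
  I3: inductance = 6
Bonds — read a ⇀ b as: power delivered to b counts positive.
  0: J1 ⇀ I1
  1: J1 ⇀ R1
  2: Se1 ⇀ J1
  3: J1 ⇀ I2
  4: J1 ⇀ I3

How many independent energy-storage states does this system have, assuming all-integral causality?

b2 |J1  (source Se1 imposes e)
b0 |I1  (J1 effort already set via bond 2)
b1 |R1  (common-e at J1 fixed by 2)
b3 |I2  (0-jn J1 has e-setter on 2)
b4 |I3  (common-e at J1 fixed by 2)

3  (I1, I2, I3 all integral)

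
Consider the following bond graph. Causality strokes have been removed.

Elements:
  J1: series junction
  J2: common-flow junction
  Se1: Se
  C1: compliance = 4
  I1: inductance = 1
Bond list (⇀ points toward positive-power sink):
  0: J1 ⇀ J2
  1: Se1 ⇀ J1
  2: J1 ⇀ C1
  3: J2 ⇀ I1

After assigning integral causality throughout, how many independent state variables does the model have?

2  (C1, I1 all integral)

bond 1 stroke→J1  (Se1: effort source, stroke at far end)
bond 2 stroke→J1  (C1 integral (e out))
bond 0 stroke→J2  (J1 needs exactly one f-in)
bond 3 stroke→I1  (closing 1-jn rule on J2)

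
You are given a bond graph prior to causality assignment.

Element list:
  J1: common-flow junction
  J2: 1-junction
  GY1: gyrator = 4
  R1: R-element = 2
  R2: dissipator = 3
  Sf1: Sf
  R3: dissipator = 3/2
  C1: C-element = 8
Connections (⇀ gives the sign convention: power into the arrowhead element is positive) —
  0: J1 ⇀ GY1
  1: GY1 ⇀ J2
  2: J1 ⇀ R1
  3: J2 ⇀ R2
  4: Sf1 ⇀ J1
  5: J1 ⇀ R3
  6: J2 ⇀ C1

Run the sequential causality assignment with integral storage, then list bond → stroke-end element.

bond 0 stroke at J1
bond 1 stroke at J2
bond 2 stroke at J1
bond 3 stroke at R2
bond 4 stroke at Sf1
bond 5 stroke at J1
bond 6 stroke at J2

#4 →Sf1  (Sf1: flow source, stroke at near end)
#0 →J1  (common-f at J1 fixed by 4)
#2 →J1  (common-f at J1 fixed by 4)
#5 →J1  (J1: bond 4 brought flow, rest push out)
#1 →J2  (GY1: gyrator matches bond 0)
#6 →J2  (C1 integral (e out))
#3 →R2  (closing 1-jn rule on J2)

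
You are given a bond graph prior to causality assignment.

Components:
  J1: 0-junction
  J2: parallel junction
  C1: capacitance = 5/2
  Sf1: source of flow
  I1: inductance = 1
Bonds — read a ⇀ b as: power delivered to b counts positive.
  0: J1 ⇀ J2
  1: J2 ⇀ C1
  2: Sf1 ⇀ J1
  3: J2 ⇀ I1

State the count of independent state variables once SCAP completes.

bond 2 stroke at Sf1  (Sf1: flow source, stroke at near end)
bond 0 stroke at J1  (only one effort-in slot at J1)
bond 1 stroke at J2  (C1: C, integral causality)
bond 3 stroke at I1  (J2 effort already set via bond 1)

2  (C1, I1 all integral)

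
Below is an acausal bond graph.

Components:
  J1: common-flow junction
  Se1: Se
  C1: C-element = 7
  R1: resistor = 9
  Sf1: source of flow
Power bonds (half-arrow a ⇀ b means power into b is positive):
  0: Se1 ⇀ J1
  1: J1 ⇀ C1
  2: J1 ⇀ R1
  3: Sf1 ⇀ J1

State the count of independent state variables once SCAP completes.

b0 →J1  (source Se1 imposes e)
b3 →Sf1  (Sf1: flow source, stroke at near end)
b1 →J1  (1-jn J1 has f-setter on 3)
b2 →J1  (1-jn J1 has f-setter on 3)

1  (C1 all integral)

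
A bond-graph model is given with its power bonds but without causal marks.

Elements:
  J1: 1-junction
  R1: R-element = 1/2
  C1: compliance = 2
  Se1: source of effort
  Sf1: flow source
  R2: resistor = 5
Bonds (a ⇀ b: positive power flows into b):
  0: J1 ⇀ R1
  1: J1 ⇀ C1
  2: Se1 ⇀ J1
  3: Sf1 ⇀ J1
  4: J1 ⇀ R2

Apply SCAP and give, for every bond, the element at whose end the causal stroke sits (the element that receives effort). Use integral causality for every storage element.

bond 0 stroke→J1
bond 1 stroke→J1
bond 2 stroke→J1
bond 3 stroke→Sf1
bond 4 stroke→J1

#2 |J1  (Se1 fixes effort; stroke away)
#3 |Sf1  (Sf1: flow source, stroke at near end)
#0 |J1  (common-f at J1 fixed by 3)
#1 |J1  (common-f at J1 fixed by 3)
#4 |J1  (J1 flow already set via bond 3)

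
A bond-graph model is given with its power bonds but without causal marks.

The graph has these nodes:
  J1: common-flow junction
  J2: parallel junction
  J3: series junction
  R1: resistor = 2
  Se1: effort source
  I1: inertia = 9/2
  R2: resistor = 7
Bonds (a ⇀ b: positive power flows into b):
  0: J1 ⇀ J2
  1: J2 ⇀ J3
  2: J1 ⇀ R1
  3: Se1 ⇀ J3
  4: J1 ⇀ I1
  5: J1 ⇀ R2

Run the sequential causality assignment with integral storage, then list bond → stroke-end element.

β0 |J1
β1 |J2
β2 |J1
β3 |J3
β4 |I1
β5 |J1

β3 |J3  (Se1 fixes effort; stroke away)
β1 |J2  (closing 1-jn rule on J3)
β0 |J1  (J2: bond 1 brought effort, rest push out)
β4 |I1  (I1 integral (f out))
β2 |J1  (J1 flow already set via bond 4)
β5 |J1  (1-jn J1 has f-setter on 4)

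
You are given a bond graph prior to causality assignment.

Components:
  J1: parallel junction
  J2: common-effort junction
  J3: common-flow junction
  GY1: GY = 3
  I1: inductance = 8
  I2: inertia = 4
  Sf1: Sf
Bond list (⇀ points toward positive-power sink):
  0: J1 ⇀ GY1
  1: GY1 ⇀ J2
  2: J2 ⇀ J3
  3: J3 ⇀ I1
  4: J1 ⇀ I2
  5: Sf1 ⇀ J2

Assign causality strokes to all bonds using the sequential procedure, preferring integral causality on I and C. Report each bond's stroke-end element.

β5 →Sf1  (Sf1: flow source, stroke at near end)
β3 →I1  (I1 integral (f out))
β2 →J3  (J3 flow already set via bond 3)
β1 →J2  (only one effort-in slot at J2)
β0 →J1  (GY1: gyrator matches bond 1)
β4 →I2  (J1: bond 0 brought effort, rest push out)

b0 →J1
b1 →J2
b2 →J3
b3 →I1
b4 →I2
b5 →Sf1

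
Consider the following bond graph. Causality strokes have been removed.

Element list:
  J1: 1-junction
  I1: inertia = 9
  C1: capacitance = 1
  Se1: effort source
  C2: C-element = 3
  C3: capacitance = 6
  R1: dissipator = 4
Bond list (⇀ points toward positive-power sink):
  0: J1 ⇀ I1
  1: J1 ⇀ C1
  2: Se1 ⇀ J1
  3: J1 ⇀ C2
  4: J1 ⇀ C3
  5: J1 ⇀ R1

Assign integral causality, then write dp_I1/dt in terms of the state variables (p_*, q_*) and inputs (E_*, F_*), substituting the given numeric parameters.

bond 2 →J1  (source Se1 imposes e)
bond 0 →I1  (I1 outputs flow p/I1)
bond 1 →J1  (J1 flow already set via bond 0)
bond 3 →J1  (J1: bond 0 brought flow, rest push out)
bond 4 →J1  (common-f at J1 fixed by 0)
bond 5 →J1  (J1: bond 0 brought flow, rest push out)

dp_I1/dt = E_Se1 - 4*p_I1/9 - q_C1 - q_C2/3 - q_C3/6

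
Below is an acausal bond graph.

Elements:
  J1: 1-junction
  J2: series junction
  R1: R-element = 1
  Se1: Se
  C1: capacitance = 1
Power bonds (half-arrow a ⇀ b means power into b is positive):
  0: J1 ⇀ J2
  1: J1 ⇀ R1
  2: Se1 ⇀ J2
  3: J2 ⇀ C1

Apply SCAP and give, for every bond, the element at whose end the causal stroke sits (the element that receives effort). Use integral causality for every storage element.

b0 →J1
b1 →R1
b2 →J2
b3 →J2

#2 →J2  (Se1 (Se) sets effort on bond)
#3 →J2  (C1: C, integral causality)
#0 →J1  (only one flow-in slot at J2)
#1 →R1  (J1 needs exactly one f-in)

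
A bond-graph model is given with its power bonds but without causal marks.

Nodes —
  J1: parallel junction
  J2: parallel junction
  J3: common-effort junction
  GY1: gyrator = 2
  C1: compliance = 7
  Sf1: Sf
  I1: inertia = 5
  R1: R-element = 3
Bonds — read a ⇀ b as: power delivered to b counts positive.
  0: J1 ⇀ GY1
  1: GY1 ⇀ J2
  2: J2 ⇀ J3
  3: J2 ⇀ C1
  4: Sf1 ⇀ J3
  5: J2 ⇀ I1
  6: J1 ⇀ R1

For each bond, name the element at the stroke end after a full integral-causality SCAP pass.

β4 stroke at Sf1  (Sf1 (Sf) sets flow on bond)
β2 stroke at J3  (only one effort-in slot at J3)
β3 stroke at J2  (C1 integral (e out))
β1 stroke at GY1  (J2: bond 3 brought effort, rest push out)
β5 stroke at I1  (J2 effort already set via bond 3)
β0 stroke at GY1  (GY1: gyrator matches bond 1)
β6 stroke at J1  (J1: last free bond brings effort in)

β0 stroke at GY1
β1 stroke at GY1
β2 stroke at J3
β3 stroke at J2
β4 stroke at Sf1
β5 stroke at I1
β6 stroke at J1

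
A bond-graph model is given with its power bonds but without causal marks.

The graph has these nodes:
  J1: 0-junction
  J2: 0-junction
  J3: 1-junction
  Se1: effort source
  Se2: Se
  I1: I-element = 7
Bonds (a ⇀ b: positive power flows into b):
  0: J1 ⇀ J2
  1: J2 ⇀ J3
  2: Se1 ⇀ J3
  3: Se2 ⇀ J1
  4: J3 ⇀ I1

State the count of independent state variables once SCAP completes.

#2 →J3  (source Se1 imposes e)
#3 →J1  (Se2 fixes effort; stroke away)
#0 →J2  (common-e at J1 fixed by 3)
#1 →J3  (J2: bond 0 brought effort, rest push out)
#4 →I1  (J3 needs exactly one f-in)

1  (I1 all integral)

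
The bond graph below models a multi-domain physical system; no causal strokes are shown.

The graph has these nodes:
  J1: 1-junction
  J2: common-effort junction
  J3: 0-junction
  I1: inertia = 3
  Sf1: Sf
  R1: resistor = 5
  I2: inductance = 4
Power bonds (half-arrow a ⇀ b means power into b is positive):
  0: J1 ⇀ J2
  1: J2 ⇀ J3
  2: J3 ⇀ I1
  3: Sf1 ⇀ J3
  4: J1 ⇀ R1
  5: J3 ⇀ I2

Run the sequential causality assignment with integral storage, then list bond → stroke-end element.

β3 stroke at Sf1  (Sf1: flow source, stroke at near end)
β2 stroke at I1  (I1: I, integral causality)
β5 stroke at I2  (prefer integral on I2)
β1 stroke at J3  (J3: last free bond brings effort in)
β0 stroke at J2  (only one effort-in slot at J2)
β4 stroke at J1  (J1 flow already set via bond 0)

#0 →J2
#1 →J3
#2 →I1
#3 →Sf1
#4 →J1
#5 →I2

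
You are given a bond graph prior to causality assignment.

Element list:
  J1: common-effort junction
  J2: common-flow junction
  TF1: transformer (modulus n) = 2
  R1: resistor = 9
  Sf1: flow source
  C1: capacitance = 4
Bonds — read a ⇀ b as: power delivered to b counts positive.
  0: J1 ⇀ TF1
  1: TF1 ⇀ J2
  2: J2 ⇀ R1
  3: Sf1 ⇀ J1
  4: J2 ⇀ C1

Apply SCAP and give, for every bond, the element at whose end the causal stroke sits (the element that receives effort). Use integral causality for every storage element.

β3 stroke→Sf1  (Sf1 fixes flow; stroke at Sf1)
β0 stroke→J1  (only one effort-in slot at J1)
β1 stroke→TF1  (TF1 one-in-one-out from 0)
β2 stroke→J2  (1-jn J2 has f-setter on 1)
β4 stroke→J2  (1-jn J2 has f-setter on 1)

#0 stroke→J1
#1 stroke→TF1
#2 stroke→J2
#3 stroke→Sf1
#4 stroke→J2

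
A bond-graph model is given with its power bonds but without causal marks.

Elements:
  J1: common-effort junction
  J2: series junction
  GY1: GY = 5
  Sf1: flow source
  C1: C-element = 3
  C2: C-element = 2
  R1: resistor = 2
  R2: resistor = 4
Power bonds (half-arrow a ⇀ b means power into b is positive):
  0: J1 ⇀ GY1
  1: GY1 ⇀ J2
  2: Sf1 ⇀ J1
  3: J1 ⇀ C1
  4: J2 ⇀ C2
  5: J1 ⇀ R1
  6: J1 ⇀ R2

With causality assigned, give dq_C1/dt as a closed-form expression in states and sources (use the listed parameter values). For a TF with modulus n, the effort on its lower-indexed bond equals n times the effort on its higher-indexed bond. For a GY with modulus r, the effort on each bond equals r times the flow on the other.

b2 →Sf1  (Sf1 fixes flow; stroke at Sf1)
b3 →J1  (C1: C, integral causality)
b0 →GY1  (0-jn J1 has e-setter on 3)
b5 →R1  (J1: bond 3 brought effort, rest push out)
b6 →R2  (common-e at J1 fixed by 3)
b1 →GY1  (GY GY1: same side as bond 0)
b4 →J2  (1-jn J2 has f-setter on 1)

dq_C1/dt = F_Sf1 - q_C1/4 - q_C2/10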